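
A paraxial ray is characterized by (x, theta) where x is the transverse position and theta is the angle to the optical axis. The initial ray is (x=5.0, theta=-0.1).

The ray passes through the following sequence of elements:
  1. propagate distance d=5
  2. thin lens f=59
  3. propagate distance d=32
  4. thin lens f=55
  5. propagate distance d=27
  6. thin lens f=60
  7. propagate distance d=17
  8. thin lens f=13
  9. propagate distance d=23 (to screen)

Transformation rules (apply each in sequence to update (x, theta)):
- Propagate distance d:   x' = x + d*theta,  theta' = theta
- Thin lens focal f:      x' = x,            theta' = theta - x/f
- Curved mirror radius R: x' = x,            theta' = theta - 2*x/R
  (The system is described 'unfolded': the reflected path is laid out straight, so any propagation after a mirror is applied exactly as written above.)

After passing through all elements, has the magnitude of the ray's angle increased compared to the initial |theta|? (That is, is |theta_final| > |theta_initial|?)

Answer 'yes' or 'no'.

Answer: yes

Derivation:
Initial: x=5.0000 theta=-0.1000
After 1 (propagate distance d=5): x=4.5000 theta=-0.1000
After 2 (thin lens f=59): x=4.5000 theta=-52/295 (≈-0.1763)
After 3 (propagate distance d=32): x=-673/590 (≈-1.1407) theta=-52/295 (≈-0.1763)
After 4 (thin lens f=55): x=-673/590 (≈-1.1407) theta=-5047/32450 (≈-0.1555)
After 5 (propagate distance d=27): x=-86642/16225 (≈-5.3400) theta=-5047/32450 (≈-0.1555)
After 6 (thin lens f=60): x=-86642/16225 (≈-5.3400) theta=-1472/22125 (≈-0.0665)
After 7 (propagate distance d=17): x=-1574894/243375 (≈-6.4711) theta=-1472/22125 (≈-0.0665)
After 8 (thin lens f=13): x=-1574894/243375 (≈-6.4711) theta=1364398/3163875 (≈0.4312)
After 9 (propagate distance d=23 (to screen)): x=3635844/1054625 (≈3.4475) theta=1364398/3163875 (≈0.4312)
|theta_initial|=0.1000 |theta_final|=1364398/3163875 (≈0.4312) -> increased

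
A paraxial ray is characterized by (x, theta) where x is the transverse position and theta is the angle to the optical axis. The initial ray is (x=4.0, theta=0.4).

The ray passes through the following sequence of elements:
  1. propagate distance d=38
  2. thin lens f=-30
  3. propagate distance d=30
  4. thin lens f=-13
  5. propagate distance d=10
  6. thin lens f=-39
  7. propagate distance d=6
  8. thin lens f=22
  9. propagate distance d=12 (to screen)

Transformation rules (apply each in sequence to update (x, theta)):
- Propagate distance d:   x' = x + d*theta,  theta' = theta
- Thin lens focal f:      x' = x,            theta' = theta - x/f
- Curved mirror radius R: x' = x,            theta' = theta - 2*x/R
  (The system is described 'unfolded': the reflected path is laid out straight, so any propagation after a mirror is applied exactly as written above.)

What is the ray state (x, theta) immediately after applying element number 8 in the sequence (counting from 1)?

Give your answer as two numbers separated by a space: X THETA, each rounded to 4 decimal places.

Initial: x=4.0000 theta=0.4000
After 1 (propagate distance d=38): x=19.2000 theta=0.4000
After 2 (thin lens f=-30): x=19.2000 theta=1.0400
After 3 (propagate distance d=30): x=50.4000 theta=1.0400
After 4 (thin lens f=-13): x=50.4000 theta=1598/325 (≈4.9169)
After 5 (propagate distance d=10): x=6472/65 (≈99.5692) theta=1598/325 (≈4.9169)
After 6 (thin lens f=-39): x=6472/65 (≈99.5692) theta=94682/12675 (≈7.4700)
After 7 (propagate distance d=6): x=610044/4225 (≈144.3891) theta=94682/12675 (≈7.4700)
After 8 (thin lens f=22): x=610044/4225 (≈144.3891) theta=126436/139425 (≈0.9068)
Rounded to 4 decimal places: x = 144.3891, theta = 0.9068

Answer: 144.3891 0.9068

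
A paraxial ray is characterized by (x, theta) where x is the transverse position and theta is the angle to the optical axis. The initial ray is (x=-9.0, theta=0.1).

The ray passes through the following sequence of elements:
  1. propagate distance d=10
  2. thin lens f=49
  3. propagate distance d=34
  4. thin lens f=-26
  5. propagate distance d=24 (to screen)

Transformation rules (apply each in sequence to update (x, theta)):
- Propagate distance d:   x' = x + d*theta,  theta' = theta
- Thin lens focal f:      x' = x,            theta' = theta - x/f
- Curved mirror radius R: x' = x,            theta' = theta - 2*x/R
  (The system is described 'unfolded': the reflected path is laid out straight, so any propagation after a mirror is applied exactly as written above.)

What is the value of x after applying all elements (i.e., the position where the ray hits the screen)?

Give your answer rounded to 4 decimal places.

Initial: x=-9.0000 theta=0.1000
After 1 (propagate distance d=10): x=-8.0000 theta=0.1000
After 2 (thin lens f=49): x=-8.0000 theta=129/490 (≈0.2633)
After 3 (propagate distance d=34): x=233/245 (≈0.9510) theta=129/490 (≈0.2633)
After 4 (thin lens f=-26): x=233/245 (≈0.9510) theta=191/637 (≈0.2998)
After 5 (propagate distance d=24 (to screen)): x=3707/455 (≈8.1473) theta=191/637 (≈0.2998)
Rounded to 4 decimal places: x = 8.1473

Answer: 8.1473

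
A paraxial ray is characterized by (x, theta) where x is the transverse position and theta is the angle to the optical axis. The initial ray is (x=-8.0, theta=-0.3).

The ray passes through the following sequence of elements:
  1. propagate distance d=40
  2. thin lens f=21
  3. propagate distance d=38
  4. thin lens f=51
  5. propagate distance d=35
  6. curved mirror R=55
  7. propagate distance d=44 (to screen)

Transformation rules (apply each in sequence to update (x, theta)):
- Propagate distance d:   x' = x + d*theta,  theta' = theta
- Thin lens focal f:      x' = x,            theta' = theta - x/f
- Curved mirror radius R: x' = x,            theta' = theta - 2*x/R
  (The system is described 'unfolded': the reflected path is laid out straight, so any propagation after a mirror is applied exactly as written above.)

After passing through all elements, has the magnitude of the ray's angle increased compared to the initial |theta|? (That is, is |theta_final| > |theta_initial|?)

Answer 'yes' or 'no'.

Initial: x=-8.0000 theta=-0.3000
After 1 (propagate distance d=40): x=-20.0000 theta=-0.3000
After 2 (thin lens f=21): x=-20.0000 theta=137/210 (≈0.6524)
After 3 (propagate distance d=38): x=503/105 (≈4.7905) theta=137/210 (≈0.6524)
After 4 (thin lens f=51): x=503/105 (≈4.7905) theta=5981/10710 (≈0.5585)
After 5 (propagate distance d=35): x=260641/10710 (≈24.3362) theta=5981/10710 (≈0.5585)
After 6 (curved mirror R=55): x=260641/10710 (≈24.3362) theta=-64109/196350 (≈-0.3265)
After 7 (propagate distance d=44 (to screen)): x=76271/7650 (≈9.9701) theta=-64109/196350 (≈-0.3265)
|theta_initial|=0.3000 |theta_final|=64109/196350 (≈0.3265) -> increased

Answer: yes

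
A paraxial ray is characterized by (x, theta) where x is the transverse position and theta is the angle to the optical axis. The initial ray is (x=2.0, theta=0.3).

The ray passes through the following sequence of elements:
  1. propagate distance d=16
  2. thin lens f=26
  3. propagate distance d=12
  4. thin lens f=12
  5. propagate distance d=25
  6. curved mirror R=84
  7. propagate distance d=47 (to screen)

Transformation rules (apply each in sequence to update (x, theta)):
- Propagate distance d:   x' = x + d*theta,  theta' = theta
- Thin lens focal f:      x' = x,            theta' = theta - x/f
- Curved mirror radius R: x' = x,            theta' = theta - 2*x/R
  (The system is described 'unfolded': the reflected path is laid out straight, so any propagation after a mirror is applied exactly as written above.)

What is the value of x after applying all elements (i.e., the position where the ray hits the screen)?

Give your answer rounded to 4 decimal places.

Answer: -25.8113

Derivation:
Initial: x=2.0000 theta=0.3000
After 1 (propagate distance d=16): x=6.8000 theta=0.3000
After 2 (thin lens f=26): x=6.8000 theta=1/26 (≈0.0385)
After 3 (propagate distance d=12): x=472/65 (≈7.2615) theta=1/26 (≈0.0385)
After 4 (thin lens f=12): x=472/65 (≈7.2615) theta=-17/30 (≈-0.5667)
After 5 (propagate distance d=25): x=-2693/390 (≈-6.9051) theta=-17/30 (≈-0.5667)
After 6 (curved mirror R=84): x=-2693/390 (≈-6.9051) theta=-6589/16380 (≈-0.4023)
After 7 (propagate distance d=47 (to screen)): x=-422789/16380 (≈-25.8113) theta=-6589/16380 (≈-0.4023)
Rounded to 4 decimal places: x = -25.8113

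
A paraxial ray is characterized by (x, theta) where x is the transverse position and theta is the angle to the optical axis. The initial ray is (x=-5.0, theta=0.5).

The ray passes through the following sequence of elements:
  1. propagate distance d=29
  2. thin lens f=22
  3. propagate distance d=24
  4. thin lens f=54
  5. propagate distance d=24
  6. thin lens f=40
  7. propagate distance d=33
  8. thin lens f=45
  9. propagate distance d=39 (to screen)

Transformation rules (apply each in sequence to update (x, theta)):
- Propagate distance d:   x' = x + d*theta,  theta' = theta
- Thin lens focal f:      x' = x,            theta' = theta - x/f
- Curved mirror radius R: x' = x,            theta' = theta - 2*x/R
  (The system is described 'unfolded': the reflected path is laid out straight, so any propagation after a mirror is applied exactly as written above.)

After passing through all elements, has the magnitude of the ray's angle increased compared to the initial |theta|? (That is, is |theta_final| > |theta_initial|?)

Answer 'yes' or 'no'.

Initial: x=-5.0000 theta=0.5000
After 1 (propagate distance d=29): x=9.5000 theta=0.5000
After 2 (thin lens f=22): x=9.5000 theta=3/44 (≈0.0682)
After 3 (propagate distance d=24): x=245/22 (≈11.1364) theta=3/44 (≈0.0682)
After 4 (thin lens f=54): x=245/22 (≈11.1364) theta=-41/297 (≈-0.1380)
After 5 (propagate distance d=24): x=1549/198 (≈7.8232) theta=-41/297 (≈-0.1380)
After 6 (thin lens f=40): x=1549/198 (≈7.8232) theta=-7927/23760 (≈-0.3336)
After 7 (propagate distance d=33): x=-25237/7920 (≈-3.1865) theta=-7927/23760 (≈-0.3336)
After 8 (thin lens f=45): x=-25237/7920 (≈-3.1865) theta=-23417/89100 (≈-0.2628)
After 9 (propagate distance d=39 (to screen)): x=-1596239/118800 (≈-13.4364) theta=-23417/89100 (≈-0.2628)
|theta_initial|=0.5000 |theta_final|=23417/89100 (≈0.2628) -> not increased

Answer: no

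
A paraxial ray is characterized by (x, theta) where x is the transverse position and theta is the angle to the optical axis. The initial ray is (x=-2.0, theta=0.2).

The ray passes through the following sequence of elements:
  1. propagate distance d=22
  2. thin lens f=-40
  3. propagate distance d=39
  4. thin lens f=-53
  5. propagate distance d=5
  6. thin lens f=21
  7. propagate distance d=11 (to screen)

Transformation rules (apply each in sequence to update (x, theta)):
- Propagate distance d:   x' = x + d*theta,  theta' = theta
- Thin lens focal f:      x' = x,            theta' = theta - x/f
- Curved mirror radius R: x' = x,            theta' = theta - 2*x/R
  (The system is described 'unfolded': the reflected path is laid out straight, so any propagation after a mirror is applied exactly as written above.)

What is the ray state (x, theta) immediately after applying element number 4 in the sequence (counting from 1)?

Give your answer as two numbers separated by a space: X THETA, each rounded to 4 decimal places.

Initial: x=-2.0000 theta=0.2000
After 1 (propagate distance d=22): x=2.4000 theta=0.2000
After 2 (thin lens f=-40): x=2.4000 theta=0.2600
After 3 (propagate distance d=39): x=12.5400 theta=0.2600
After 4 (thin lens f=-53): x=12.5400 theta=658/1325 (≈0.4966)
Rounded to 4 decimal places: x = 12.5400, theta = 0.4966

Answer: 12.5400 0.4966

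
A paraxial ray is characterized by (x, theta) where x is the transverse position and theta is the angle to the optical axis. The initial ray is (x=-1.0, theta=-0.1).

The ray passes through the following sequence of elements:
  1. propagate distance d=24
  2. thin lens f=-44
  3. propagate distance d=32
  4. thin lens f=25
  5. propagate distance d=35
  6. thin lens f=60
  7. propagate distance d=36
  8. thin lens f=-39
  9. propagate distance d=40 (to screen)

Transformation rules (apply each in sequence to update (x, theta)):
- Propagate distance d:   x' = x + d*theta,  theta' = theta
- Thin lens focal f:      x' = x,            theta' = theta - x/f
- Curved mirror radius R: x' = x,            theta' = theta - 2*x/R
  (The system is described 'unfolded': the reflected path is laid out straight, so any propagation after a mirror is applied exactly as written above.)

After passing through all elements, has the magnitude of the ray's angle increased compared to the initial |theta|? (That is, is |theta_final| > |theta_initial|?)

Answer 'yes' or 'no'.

Answer: yes

Derivation:
Initial: x=-1.0000 theta=-0.1000
After 1 (propagate distance d=24): x=-3.4000 theta=-0.1000
After 2 (thin lens f=-44): x=-3.4000 theta=-39/220 (≈-0.1773)
After 3 (propagate distance d=32): x=-499/55 (≈-9.0727) theta=-39/220 (≈-0.1773)
After 4 (thin lens f=25): x=-499/55 (≈-9.0727) theta=1021/5500 (≈0.1856)
After 5 (propagate distance d=35): x=-2833/1100 (≈-2.5755) theta=1021/5500 (≈0.1856)
After 6 (thin lens f=60): x=-2833/1100 (≈-2.5755) theta=3017/13200 (≈0.2286)
After 7 (propagate distance d=36): x=3109/550 (≈5.6527) theta=3017/13200 (≈0.2286)
After 8 (thin lens f=-39): x=3109/550 (≈5.6527) theta=64093/171600 (≈0.3735)
After 9 (propagate distance d=40 (to screen)): x=20078/975 (≈20.5928) theta=64093/171600 (≈0.3735)
|theta_initial|=0.1000 |theta_final|=64093/171600 (≈0.3735) -> increased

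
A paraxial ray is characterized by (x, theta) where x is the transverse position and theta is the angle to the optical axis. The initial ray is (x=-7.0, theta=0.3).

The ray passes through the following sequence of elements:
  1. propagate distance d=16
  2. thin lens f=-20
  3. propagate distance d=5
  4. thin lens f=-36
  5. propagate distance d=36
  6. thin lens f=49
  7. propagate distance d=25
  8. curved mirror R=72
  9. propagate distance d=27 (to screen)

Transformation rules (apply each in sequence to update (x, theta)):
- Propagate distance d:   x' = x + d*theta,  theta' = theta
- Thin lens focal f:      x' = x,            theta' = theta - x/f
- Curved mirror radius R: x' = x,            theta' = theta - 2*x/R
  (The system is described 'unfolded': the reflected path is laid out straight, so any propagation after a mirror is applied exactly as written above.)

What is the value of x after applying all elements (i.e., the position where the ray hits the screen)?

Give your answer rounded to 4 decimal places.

Answer: 3.3030

Derivation:
Initial: x=-7.0000 theta=0.3000
After 1 (propagate distance d=16): x=-2.2000 theta=0.3000
After 2 (thin lens f=-20): x=-2.2000 theta=0.1900
After 3 (propagate distance d=5): x=-1.2500 theta=0.1900
After 4 (thin lens f=-36): x=-1.2500 theta=559/3600 (≈0.1553)
After 5 (propagate distance d=36): x=4.3400 theta=559/3600 (≈0.1553)
After 6 (thin lens f=49): x=4.3400 theta=1681/25200 (≈0.0667)
After 7 (propagate distance d=25): x=151393/25200 (≈6.0077) theta=1681/25200 (≈0.0667)
After 8 (curved mirror R=72): x=151393/25200 (≈6.0077) theta=-90877/907200 (≈-0.1002)
After 9 (propagate distance d=27 (to screen)): x=47563/14400 (≈3.3030) theta=-90877/907200 (≈-0.1002)
Rounded to 4 decimal places: x = 3.3030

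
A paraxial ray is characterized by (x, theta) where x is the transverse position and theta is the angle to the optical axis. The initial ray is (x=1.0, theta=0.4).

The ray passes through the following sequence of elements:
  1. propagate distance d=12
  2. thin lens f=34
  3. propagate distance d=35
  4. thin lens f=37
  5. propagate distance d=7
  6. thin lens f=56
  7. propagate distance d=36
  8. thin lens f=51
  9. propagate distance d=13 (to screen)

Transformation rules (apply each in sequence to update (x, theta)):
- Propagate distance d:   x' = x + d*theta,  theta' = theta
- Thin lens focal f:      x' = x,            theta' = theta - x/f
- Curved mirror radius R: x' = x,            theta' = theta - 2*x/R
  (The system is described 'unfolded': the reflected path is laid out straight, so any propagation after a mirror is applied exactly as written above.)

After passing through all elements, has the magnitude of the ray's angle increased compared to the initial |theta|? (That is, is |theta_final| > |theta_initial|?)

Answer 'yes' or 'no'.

Initial: x=1.0000 theta=0.4000
After 1 (propagate distance d=12): x=5.8000 theta=0.4000
After 2 (thin lens f=34): x=5.8000 theta=39/170 (≈0.2294)
After 3 (propagate distance d=35): x=2351/170 (≈13.8294) theta=39/170 (≈0.2294)
After 4 (thin lens f=37): x=2351/170 (≈13.8294) theta=-454/3145 (≈-0.1444)
After 5 (propagate distance d=7): x=4743/370 (≈12.8189) theta=-454/3145 (≈-0.1444)
After 6 (thin lens f=56): x=4743/370 (≈12.8189) theta=-131479/352240 (≈-0.3733)
After 7 (propagate distance d=36): x=-54477/88060 (≈-0.6186) theta=-131479/352240 (≈-0.3733)
After 8 (thin lens f=51): x=-54477/88060 (≈-0.6186) theta=-2162507/5988080 (≈-0.3611)
After 9 (propagate distance d=13 (to screen)): x=-31817027/5988080 (≈-5.3134) theta=-2162507/5988080 (≈-0.3611)
|theta_initial|=0.4000 |theta_final|=2162507/5988080 (≈0.3611) -> not increased

Answer: no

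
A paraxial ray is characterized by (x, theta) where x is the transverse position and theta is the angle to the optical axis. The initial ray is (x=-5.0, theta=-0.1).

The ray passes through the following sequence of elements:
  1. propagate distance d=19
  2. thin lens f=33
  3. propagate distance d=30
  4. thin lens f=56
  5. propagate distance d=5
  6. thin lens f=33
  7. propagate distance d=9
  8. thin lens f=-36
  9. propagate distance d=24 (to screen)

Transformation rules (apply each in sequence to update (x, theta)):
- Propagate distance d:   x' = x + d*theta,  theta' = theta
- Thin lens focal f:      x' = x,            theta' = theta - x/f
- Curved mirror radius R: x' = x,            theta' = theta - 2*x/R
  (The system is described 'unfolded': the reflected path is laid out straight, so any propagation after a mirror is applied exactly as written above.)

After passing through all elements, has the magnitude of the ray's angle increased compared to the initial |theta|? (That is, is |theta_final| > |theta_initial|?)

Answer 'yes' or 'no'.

Answer: yes

Derivation:
Initial: x=-5.0000 theta=-0.1000
After 1 (propagate distance d=19): x=-6.9000 theta=-0.1000
After 2 (thin lens f=33): x=-6.9000 theta=6/55 (≈0.1091)
After 3 (propagate distance d=30): x=-399/110 (≈-3.6273) theta=6/55 (≈0.1091)
After 4 (thin lens f=56): x=-399/110 (≈-3.6273) theta=153/880 (≈0.1739)
After 5 (propagate distance d=5): x=-2427/880 (≈-2.7580) theta=153/880 (≈0.1739)
After 6 (thin lens f=33): x=-2427/880 (≈-2.7580) theta=623/2420 (≈0.2574)
After 7 (propagate distance d=9): x=-4269/9680 (≈-0.4410) theta=623/2420 (≈0.2574)
After 8 (thin lens f=-36): x=-4269/9680 (≈-0.4410) theta=28481/116160 (≈0.2452)
After 9 (propagate distance d=24 (to screen)): x=52693/9680 (≈5.4435) theta=28481/116160 (≈0.2452)
|theta_initial|=0.1000 |theta_final|=28481/116160 (≈0.2452) -> increased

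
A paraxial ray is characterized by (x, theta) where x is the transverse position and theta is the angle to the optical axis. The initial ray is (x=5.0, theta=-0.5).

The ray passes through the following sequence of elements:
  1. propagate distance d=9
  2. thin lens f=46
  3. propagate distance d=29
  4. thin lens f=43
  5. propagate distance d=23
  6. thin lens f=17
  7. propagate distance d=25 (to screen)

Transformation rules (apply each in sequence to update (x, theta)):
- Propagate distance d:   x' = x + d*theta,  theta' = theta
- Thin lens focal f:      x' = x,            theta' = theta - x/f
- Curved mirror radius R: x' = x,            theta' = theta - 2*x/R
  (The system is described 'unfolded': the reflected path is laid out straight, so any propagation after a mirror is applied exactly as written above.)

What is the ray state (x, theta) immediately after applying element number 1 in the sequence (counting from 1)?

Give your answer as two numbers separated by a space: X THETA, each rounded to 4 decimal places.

Answer: 0.5000 -0.5000

Derivation:
Initial: x=5.0000 theta=-0.5000
After 1 (propagate distance d=9): x=0.5000 theta=-0.5000
Rounded to 4 decimal places: x = 0.5000, theta = -0.5000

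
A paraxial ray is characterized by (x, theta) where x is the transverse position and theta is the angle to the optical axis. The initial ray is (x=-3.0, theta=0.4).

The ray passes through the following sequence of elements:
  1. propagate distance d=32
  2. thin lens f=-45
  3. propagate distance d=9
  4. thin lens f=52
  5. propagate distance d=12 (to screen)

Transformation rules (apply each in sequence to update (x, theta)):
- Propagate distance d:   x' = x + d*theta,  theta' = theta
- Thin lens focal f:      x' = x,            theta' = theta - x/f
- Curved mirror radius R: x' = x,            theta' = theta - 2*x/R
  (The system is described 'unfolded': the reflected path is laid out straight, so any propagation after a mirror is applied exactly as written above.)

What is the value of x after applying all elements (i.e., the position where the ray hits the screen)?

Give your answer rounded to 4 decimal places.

Answer: 19.2287

Derivation:
Initial: x=-3.0000 theta=0.4000
After 1 (propagate distance d=32): x=9.8000 theta=0.4000
After 2 (thin lens f=-45): x=9.8000 theta=139/225 (≈0.6178)
After 3 (propagate distance d=9): x=15.3600 theta=139/225 (≈0.6178)
After 4 (thin lens f=52): x=15.3600 theta=943/2925 (≈0.3224)
After 5 (propagate distance d=12 (to screen)): x=18748/975 (≈19.2287) theta=943/2925 (≈0.3224)
Rounded to 4 decimal places: x = 19.2287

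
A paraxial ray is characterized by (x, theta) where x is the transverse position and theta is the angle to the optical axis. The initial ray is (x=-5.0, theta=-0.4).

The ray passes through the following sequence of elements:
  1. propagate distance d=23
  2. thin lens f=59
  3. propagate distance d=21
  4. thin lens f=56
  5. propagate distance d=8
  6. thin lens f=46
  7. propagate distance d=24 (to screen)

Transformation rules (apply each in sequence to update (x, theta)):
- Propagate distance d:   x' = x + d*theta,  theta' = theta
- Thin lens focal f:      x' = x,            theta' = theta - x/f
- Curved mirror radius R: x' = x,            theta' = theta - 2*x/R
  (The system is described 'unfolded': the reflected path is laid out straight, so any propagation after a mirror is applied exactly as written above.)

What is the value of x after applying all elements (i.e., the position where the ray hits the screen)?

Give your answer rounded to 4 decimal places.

Initial: x=-5.0000 theta=-0.4000
After 1 (propagate distance d=23): x=-14.2000 theta=-0.4000
After 2 (thin lens f=59): x=-14.2000 theta=-47/295 (≈-0.1593)
After 3 (propagate distance d=21): x=-5176/295 (≈-17.5458) theta=-47/295 (≈-0.1593)
After 4 (thin lens f=56): x=-5176/295 (≈-17.5458) theta=318/2065 (≈0.1540)
After 5 (propagate distance d=8): x=-33688/2065 (≈-16.3138) theta=318/2065 (≈0.1540)
After 6 (thin lens f=46): x=-33688/2065 (≈-16.3138) theta=24158/47495 (≈0.5086)
After 7 (propagate distance d=24 (to screen)): x=-195032/47495 (≈-4.1064) theta=24158/47495 (≈0.5086)
Rounded to 4 decimal places: x = -4.1064

Answer: -4.1064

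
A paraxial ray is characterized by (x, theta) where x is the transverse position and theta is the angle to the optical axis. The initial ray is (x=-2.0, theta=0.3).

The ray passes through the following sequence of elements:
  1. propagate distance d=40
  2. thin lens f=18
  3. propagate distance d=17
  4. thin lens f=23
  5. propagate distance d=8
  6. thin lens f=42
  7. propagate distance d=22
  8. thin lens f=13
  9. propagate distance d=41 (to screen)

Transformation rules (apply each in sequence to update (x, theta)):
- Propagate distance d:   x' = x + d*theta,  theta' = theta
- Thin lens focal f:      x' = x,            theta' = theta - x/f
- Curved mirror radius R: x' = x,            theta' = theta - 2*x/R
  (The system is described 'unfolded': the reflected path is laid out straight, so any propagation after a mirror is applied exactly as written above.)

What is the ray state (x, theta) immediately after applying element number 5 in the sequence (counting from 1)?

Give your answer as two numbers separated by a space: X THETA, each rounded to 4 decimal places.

Initial: x=-2.0000 theta=0.3000
After 1 (propagate distance d=40): x=10.0000 theta=0.3000
After 2 (thin lens f=18): x=10.0000 theta=-23/90 (≈-0.2556)
After 3 (propagate distance d=17): x=509/90 (≈5.6556) theta=-23/90 (≈-0.2556)
After 4 (thin lens f=23): x=509/90 (≈5.6556) theta=-173/345 (≈-0.5014)
After 5 (propagate distance d=8): x=3403/2070 (≈1.6440) theta=-173/345 (≈-0.5014)
Rounded to 4 decimal places: x = 1.6440, theta = -0.5014

Answer: 1.6440 -0.5014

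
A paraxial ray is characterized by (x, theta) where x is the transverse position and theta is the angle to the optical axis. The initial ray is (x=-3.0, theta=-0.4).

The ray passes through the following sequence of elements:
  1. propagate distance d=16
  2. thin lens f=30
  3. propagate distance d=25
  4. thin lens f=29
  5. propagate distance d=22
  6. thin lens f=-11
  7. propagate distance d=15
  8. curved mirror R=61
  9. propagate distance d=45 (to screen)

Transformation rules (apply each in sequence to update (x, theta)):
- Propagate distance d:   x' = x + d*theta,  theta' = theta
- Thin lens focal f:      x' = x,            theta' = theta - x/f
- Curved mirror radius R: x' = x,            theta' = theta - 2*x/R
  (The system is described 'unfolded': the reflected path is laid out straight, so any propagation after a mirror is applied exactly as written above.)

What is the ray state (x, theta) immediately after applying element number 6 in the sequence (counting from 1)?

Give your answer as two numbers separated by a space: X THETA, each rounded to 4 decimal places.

Initial: x=-3.0000 theta=-0.4000
After 1 (propagate distance d=16): x=-9.4000 theta=-0.4000
After 2 (thin lens f=30): x=-9.4000 theta=-13/150 (≈-0.0867)
After 3 (propagate distance d=25): x=-347/30 (≈-11.5667) theta=-13/150 (≈-0.0867)
After 4 (thin lens f=29): x=-347/30 (≈-11.5667) theta=679/2175 (≈0.3122)
After 5 (propagate distance d=22): x=-6813/1450 (≈-4.6986) theta=679/2175 (≈0.3122)
After 6 (thin lens f=-11): x=-6813/1450 (≈-4.6986) theta=-5501/47850 (≈-0.1150)
Rounded to 4 decimal places: x = -4.6986, theta = -0.1150

Answer: -4.6986 -0.1150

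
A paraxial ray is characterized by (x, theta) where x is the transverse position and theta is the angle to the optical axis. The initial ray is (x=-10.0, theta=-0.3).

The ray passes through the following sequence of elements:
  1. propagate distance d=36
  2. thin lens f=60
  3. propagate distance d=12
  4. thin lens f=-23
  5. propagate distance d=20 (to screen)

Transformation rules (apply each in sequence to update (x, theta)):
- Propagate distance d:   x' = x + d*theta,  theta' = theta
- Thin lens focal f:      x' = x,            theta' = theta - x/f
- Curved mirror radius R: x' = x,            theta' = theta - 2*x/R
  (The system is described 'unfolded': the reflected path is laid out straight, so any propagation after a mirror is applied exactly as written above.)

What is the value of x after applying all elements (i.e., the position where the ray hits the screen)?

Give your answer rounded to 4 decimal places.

Answer: -36.9067

Derivation:
Initial: x=-10.0000 theta=-0.3000
After 1 (propagate distance d=36): x=-20.8000 theta=-0.3000
After 2 (thin lens f=60): x=-20.8000 theta=7/150 (≈0.0467)
After 3 (propagate distance d=12): x=-20.2400 theta=7/150 (≈0.0467)
After 4 (thin lens f=-23): x=-20.2400 theta=-5/6 (≈-0.8333)
After 5 (propagate distance d=20 (to screen)): x=-2768/75 (≈-36.9067) theta=-5/6 (≈-0.8333)
Rounded to 4 decimal places: x = -36.9067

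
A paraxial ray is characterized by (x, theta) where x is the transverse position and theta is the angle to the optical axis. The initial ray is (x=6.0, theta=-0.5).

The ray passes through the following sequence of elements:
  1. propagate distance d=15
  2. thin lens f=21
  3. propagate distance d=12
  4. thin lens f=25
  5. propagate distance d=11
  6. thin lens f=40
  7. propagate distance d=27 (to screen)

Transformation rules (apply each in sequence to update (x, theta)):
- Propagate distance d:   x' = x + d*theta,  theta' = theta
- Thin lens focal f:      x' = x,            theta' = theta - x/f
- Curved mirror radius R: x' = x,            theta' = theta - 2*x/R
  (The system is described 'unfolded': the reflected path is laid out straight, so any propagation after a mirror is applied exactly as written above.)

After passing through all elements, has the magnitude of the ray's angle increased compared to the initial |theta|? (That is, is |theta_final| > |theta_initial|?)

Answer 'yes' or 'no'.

Initial: x=6.0000 theta=-0.5000
After 1 (propagate distance d=15): x=-1.5000 theta=-0.5000
After 2 (thin lens f=21): x=-1.5000 theta=-3/7 (≈-0.4286)
After 3 (propagate distance d=12): x=-93/14 (≈-6.6429) theta=-3/7 (≈-0.4286)
After 4 (thin lens f=25): x=-93/14 (≈-6.6429) theta=-57/350 (≈-0.1629)
After 5 (propagate distance d=11): x=-1476/175 (≈-8.4343) theta=-57/350 (≈-0.1629)
After 6 (thin lens f=40): x=-1476/175 (≈-8.4343) theta=0.0480
After 7 (propagate distance d=27 (to screen)): x=-6246/875 (≈-7.1383) theta=0.0480
|theta_initial|=0.5000 |theta_final|=0.0480 -> not increased

Answer: no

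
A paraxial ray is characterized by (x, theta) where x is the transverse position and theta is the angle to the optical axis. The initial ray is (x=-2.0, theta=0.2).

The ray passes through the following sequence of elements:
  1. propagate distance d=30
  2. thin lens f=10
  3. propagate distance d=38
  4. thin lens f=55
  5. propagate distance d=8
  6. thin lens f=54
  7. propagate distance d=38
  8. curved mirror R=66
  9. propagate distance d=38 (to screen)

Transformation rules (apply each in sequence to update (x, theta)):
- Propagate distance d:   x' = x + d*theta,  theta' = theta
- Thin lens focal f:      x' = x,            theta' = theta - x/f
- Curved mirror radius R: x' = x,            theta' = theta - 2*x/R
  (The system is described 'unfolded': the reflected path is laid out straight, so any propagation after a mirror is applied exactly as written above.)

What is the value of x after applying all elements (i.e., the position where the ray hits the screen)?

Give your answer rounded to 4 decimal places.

Initial: x=-2.0000 theta=0.2000
After 1 (propagate distance d=30): x=4.0000 theta=0.2000
After 2 (thin lens f=10): x=4.0000 theta=-0.2000
After 3 (propagate distance d=38): x=-3.6000 theta=-0.2000
After 4 (thin lens f=55): x=-3.6000 theta=-37/275 (≈-0.1345)
After 5 (propagate distance d=8): x=-1286/275 (≈-4.6764) theta=-37/275 (≈-0.1345)
After 6 (thin lens f=54): x=-1286/275 (≈-4.6764) theta=-356/7425 (≈-0.0479)
After 7 (propagate distance d=38): x=-1930/297 (≈-6.4983) theta=-356/7425 (≈-0.0479)
After 8 (curved mirror R=66): x=-1930/297 (≈-6.4983) theta=36502/245025 (≈0.1490)
After 9 (propagate distance d=38 (to screen)): x=-205174/245025 (≈-0.8374) theta=36502/245025 (≈0.1490)
Rounded to 4 decimal places: x = -0.8374

Answer: -0.8374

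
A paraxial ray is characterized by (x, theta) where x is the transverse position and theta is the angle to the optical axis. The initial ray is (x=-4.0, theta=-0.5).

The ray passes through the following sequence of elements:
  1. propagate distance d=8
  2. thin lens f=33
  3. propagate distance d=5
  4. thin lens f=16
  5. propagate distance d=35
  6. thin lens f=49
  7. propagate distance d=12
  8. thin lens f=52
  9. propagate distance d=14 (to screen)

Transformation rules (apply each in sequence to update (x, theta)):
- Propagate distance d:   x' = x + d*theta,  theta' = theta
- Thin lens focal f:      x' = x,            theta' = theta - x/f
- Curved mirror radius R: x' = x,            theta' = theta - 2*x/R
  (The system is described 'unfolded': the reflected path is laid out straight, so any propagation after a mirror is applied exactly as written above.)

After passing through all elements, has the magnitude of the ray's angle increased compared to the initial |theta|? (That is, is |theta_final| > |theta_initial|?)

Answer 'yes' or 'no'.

Answer: no

Derivation:
Initial: x=-4.0000 theta=-0.5000
After 1 (propagate distance d=8): x=-8.0000 theta=-0.5000
After 2 (thin lens f=33): x=-8.0000 theta=-17/66 (≈-0.2576)
After 3 (propagate distance d=5): x=-613/66 (≈-9.2879) theta=-17/66 (≈-0.2576)
After 4 (thin lens f=16): x=-613/66 (≈-9.2879) theta=31/96 (≈0.3229)
After 5 (propagate distance d=35): x=709/352 (≈2.0142) theta=31/96 (≈0.3229)
After 6 (thin lens f=49): x=709/352 (≈2.0142) theta=7291/25872 (≈0.2818)
After 7 (propagate distance d=12): x=93069/17248 (≈5.3959) theta=7291/25872 (≈0.2818)
After 8 (thin lens f=52): x=93069/17248 (≈5.3959) theta=479057/2690688 (≈0.1780)
After 9 (propagate distance d=14 (to screen)): x=10612781/1345344 (≈7.8885) theta=479057/2690688 (≈0.1780)
|theta_initial|=0.5000 |theta_final|=479057/2690688 (≈0.1780) -> not increased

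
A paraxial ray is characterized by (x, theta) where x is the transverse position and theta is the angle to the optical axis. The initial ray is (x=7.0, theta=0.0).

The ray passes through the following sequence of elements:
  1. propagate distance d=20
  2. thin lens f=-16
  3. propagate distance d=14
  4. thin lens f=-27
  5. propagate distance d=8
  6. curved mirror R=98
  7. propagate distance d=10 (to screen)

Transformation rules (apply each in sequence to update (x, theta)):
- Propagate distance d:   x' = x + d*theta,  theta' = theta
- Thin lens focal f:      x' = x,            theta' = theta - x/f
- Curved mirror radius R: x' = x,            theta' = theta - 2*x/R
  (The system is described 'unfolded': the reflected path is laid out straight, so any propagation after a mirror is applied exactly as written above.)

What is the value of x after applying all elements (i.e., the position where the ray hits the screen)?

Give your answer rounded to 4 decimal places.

Initial: x=7.0000 theta=0.0000
After 1 (propagate distance d=20): x=7.0000 theta=0.0000
After 2 (thin lens f=-16): x=7.0000 theta=0.4375
After 3 (propagate distance d=14): x=13.1250 theta=0.4375
After 4 (thin lens f=-27): x=13.1250 theta=133/144 (≈0.9236)
After 5 (propagate distance d=8): x=1477/72 (≈20.5139) theta=133/144 (≈0.9236)
After 6 (curved mirror R=98): x=1477/72 (≈20.5139) theta=509/1008 (≈0.5050)
After 7 (propagate distance d=10 (to screen)): x=3221/126 (≈25.5635) theta=509/1008 (≈0.5050)
Rounded to 4 decimal places: x = 25.5635

Answer: 25.5635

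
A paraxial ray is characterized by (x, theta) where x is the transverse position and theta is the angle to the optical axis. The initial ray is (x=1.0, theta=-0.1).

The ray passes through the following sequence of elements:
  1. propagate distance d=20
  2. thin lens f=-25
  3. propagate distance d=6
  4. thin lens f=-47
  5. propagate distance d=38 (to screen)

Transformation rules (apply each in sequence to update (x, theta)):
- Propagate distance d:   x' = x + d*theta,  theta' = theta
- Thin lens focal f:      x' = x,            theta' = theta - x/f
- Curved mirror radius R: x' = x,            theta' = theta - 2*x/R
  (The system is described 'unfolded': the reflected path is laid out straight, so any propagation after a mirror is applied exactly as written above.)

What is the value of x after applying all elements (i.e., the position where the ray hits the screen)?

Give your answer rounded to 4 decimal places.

Answer: -8.6477

Derivation:
Initial: x=1.0000 theta=-0.1000
After 1 (propagate distance d=20): x=-1.0000 theta=-0.1000
After 2 (thin lens f=-25): x=-1.0000 theta=-0.1400
After 3 (propagate distance d=6): x=-1.8400 theta=-0.1400
After 4 (thin lens f=-47): x=-1.8400 theta=-421/2350 (≈-0.1791)
After 5 (propagate distance d=38 (to screen)): x=-10161/1175 (≈-8.6477) theta=-421/2350 (≈-0.1791)
Rounded to 4 decimal places: x = -8.6477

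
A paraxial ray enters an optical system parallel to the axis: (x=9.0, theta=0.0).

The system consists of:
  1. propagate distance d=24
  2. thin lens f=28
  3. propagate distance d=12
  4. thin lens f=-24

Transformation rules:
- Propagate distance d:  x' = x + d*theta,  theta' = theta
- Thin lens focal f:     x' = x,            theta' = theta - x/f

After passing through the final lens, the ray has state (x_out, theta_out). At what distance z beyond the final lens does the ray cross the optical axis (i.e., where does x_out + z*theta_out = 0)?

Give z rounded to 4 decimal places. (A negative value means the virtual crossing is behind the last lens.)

Initial: x=9.0000 theta=0.0000
After 1 (propagate distance d=24): x=9.0000 theta=0.0000
After 2 (thin lens f=28): x=9.0000 theta=-9/28 (≈-0.3214)
After 3 (propagate distance d=12): x=36/7 (≈5.1429) theta=-9/28 (≈-0.3214)
After 4 (thin lens f=-24): x=36/7 (≈5.1429) theta=-3/28 (≈-0.1071)
z_focus = -x_out/theta_out = -(36/7)/(-3/28) = 48.0000
Rounded to 4 decimal places: z = 48.0000

Answer: 48.0000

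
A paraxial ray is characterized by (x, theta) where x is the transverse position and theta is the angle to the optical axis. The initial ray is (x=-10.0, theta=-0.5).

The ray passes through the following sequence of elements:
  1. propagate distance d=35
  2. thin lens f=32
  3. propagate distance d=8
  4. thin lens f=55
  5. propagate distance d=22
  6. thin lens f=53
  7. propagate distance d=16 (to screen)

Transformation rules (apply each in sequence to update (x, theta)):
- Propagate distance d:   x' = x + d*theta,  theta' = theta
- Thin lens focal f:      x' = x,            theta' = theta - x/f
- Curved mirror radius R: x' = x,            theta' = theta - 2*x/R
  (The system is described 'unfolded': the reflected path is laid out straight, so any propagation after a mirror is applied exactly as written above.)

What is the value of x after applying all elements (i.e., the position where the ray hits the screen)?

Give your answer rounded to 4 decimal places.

Answer: 8.1185

Derivation:
Initial: x=-10.0000 theta=-0.5000
After 1 (propagate distance d=35): x=-27.5000 theta=-0.5000
After 2 (thin lens f=32): x=-27.5000 theta=23/64 (≈0.3594)
After 3 (propagate distance d=8): x=-24.6250 theta=23/64 (≈0.3594)
After 4 (thin lens f=55): x=-24.6250 theta=2841/3520 (≈0.8071)
After 5 (propagate distance d=22): x=-1099/160 (≈-6.8688) theta=2841/3520 (≈0.8071)
After 6 (thin lens f=53): x=-1099/160 (≈-6.8688) theta=174751/186560 (≈0.9367)
After 7 (propagate distance d=16 (to screen)): x=757291/93280 (≈8.1185) theta=174751/186560 (≈0.9367)
Rounded to 4 decimal places: x = 8.1185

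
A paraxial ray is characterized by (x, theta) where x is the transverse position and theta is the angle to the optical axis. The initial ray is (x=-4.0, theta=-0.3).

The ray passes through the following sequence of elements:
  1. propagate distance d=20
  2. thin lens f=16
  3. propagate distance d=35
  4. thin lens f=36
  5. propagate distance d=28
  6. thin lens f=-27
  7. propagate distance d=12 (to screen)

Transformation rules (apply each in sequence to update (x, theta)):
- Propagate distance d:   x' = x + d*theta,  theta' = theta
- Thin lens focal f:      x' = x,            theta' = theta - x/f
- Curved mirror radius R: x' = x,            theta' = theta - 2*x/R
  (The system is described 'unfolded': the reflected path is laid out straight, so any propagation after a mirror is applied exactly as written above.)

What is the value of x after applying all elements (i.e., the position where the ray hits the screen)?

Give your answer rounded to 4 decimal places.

Initial: x=-4.0000 theta=-0.3000
After 1 (propagate distance d=20): x=-10.0000 theta=-0.3000
After 2 (thin lens f=16): x=-10.0000 theta=0.3250
After 3 (propagate distance d=35): x=1.3750 theta=0.3250
After 4 (thin lens f=36): x=1.3750 theta=413/1440 (≈0.2868)
After 5 (propagate distance d=28): x=1693/180 (≈9.4056) theta=413/1440 (≈0.2868)
After 6 (thin lens f=-27): x=1693/180 (≈9.4056) theta=4939/7776 (≈0.6352)
After 7 (propagate distance d=12 (to screen)): x=55169/3240 (≈17.0275) theta=4939/7776 (≈0.6352)
Rounded to 4 decimal places: x = 17.0275

Answer: 17.0275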